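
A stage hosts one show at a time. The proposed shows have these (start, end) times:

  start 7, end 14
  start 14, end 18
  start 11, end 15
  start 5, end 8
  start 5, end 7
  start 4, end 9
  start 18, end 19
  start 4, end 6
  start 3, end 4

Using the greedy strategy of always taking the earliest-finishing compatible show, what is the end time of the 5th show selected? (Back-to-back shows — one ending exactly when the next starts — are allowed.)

19

Order by finish time; keep every interval that doesn't clash with the previous kept one.
By end time: (3,4), (4,6), (5,7), (5,8), (4,9), (7,14), (11,15), (14,18), (18,19).
Pick (3,4); next start ≥ 4 → (4,6); next start ≥ 6 → (7,14); next start ≥ 14 → (14,18); next start ≥ 18 → (18,19).
Selected: (3,4) (4,6) (7,14) (14,18) (18,19)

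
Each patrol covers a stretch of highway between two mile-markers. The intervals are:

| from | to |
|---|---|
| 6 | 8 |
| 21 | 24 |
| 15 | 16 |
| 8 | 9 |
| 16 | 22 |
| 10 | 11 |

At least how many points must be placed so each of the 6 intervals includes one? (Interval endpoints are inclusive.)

4

Process intervals by earliest right end; each time one isn't hit yet, stab at its right endpoint.
Sorted: [6,8] [8,9] [10,11] [15,16] [16,22] [21,24]
{[6,8],[8,9]} hit by 8; {[10,11]} hit by 11; {[15,16],[16,22]} hit by 16; {[21,24]} hit by 24.
Points: 8, 11, 16, 24 (4 total).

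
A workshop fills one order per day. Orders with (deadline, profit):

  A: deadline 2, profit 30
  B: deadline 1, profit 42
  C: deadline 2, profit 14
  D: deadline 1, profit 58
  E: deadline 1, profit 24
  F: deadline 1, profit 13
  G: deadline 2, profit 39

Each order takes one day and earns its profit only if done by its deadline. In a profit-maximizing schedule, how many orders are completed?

By profit: D(d1,58), B(d1,42), G(d2,39), A(d2,30), E(d1,24), C(d2,14), F(d1,13)
D→slot 1; B skipped; G→slot 2; A skipped; E skipped; C skipped; F skipped.
2 of 7 scheduled.

2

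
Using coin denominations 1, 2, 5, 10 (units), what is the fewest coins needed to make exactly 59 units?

59 = 5×10 + 1×5 + 2×2
Total coins = 5 + 1 + 2 = 8

8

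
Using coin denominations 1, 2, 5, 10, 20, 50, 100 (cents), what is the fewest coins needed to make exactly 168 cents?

Greedy: take as many of the largest coin as possible, then repeat with the remainder.
168 = 1×100 + 1×50 + 1×10 + 1×5 + 1×2 + 1×1
Total coins = 1 + 1 + 1 + 1 + 1 + 1 = 6

6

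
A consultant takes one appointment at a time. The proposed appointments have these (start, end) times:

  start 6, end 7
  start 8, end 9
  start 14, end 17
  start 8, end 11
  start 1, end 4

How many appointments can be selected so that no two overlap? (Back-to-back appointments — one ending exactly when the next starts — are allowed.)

Greedy by earliest finish: after sorting by end time, pick each interval compatible with the last pick.
By end time: (1,4), (6,7), (8,9), (8,11), (14,17).
Pick (1,4); next start ≥ 4 → (6,7); next start ≥ 7 → (8,9); next start ≥ 9 → (14,17).
Selected 4 appointments.

4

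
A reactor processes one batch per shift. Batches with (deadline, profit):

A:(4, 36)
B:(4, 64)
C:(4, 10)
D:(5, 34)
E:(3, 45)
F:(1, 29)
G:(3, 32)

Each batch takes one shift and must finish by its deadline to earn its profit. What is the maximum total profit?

Sort by profit descending; place each in the latest free slot ≤ its deadline.
By profit: B(d4,64), E(d3,45), A(d4,36), D(d5,34), G(d3,32), F(d1,29), C(d4,10)
B→slot 4; E→slot 3; A→slot 2; D→slot 5; G→slot 1; F skipped; C skipped.
Profit = 32 + 36 + 45 + 64 + 34 = 211

211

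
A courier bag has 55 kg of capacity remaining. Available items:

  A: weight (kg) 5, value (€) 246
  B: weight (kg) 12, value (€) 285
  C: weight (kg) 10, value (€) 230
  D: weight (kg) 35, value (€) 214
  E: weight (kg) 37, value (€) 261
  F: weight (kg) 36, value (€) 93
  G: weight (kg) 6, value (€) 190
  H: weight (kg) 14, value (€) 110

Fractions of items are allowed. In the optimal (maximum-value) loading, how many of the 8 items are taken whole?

Ratios (sorted): A 49.20, G 31.67, B 23.75, C 23.00, H 7.86, E 7.05, D 6.11, F 2.58
take A (5 @ 246); take G (6 @ 190); take B (12 @ 285); take C (10 @ 230); take H (14 @ 110); take 8/37 of E → 56.43. Capacity used 55/55.
5 item(s) taken whole; one partial (take 8/37 of E).

5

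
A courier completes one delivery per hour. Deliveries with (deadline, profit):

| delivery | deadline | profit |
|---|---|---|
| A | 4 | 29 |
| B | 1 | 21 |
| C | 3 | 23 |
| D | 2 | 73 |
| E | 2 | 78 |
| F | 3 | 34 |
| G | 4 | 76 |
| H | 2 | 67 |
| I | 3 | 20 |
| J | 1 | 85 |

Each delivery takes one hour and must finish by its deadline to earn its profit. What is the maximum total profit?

273

Take jobs in profit order; each goes to the latest open slot no later than its deadline.
Profit order: J=85 E=78 G=76 D=73 H=67 F=34 A=29 C=23 B=21 I=20
Assign: J→slot 1, E→slot 2, G→slot 4, D skipped, H skipped, F→slot 3, A skipped, C skipped, B skipped, I skipped.
Slots: [1:J] [2:E] [3:F] [4:G]
Profit = 85 + 78 + 34 + 76 = 273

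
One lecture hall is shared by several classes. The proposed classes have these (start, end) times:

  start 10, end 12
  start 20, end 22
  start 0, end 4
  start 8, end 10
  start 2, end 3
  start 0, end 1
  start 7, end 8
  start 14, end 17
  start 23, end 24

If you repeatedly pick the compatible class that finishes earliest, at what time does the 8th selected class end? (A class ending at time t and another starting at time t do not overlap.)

24

Sorted by end: (0,1)  (2,3)  (0,4)  (7,8)  (8,10)  (10,12)  (14,17)  (20,22)  (23,24)
take (0,1); take (2,3); skip (0,4); take (7,8); take (8,10); take (10,12); take (14,17); take (20,22); take (23,24).
Selected: (0,1) (2,3) (7,8) (8,10) (10,12) (14,17) (20,22) (23,24)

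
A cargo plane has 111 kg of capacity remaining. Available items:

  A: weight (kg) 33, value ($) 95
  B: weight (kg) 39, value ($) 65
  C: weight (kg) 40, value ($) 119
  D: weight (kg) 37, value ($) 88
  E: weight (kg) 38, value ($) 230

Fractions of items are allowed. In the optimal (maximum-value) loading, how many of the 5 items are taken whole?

Sort by value per unit weight and fill in that order.
Order: E (230/38=6.05) > C (119/40=2.98) > A (95/33=2.88) > D (88/37=2.38) > B (65/39=1.67)
Fill: take E (38 @ 230) → take C (40 @ 119) → take A (33 @ 95); 111/111 used.
3 item(s) taken whole.

3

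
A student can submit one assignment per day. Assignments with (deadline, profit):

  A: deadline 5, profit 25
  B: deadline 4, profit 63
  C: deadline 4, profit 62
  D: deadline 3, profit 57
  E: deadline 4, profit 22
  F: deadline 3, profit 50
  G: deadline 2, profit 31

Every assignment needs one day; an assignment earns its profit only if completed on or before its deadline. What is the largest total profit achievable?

Sort by profit descending; place each in the latest free slot ≤ its deadline.
Profit order: B=63 C=62 D=57 F=50 G=31 A=25 E=22
Assign: B→slot 4, C→slot 3, D→slot 2, F→slot 1, G skipped, A→slot 5, E skipped.
Slots: [1:F] [2:D] [3:C] [4:B] [5:A]
Profit = 50 + 57 + 62 + 63 + 25 = 257

257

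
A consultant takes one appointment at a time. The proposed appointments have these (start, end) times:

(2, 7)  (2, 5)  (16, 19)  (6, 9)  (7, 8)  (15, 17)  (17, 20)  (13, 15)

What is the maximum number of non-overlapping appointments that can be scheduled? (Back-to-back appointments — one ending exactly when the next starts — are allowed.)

By end time: (2,5), (2,7), (7,8), (6,9), (13,15), (15,17), (16,19), (17,20).
Pick (2,5); next start ≥ 5 → (7,8); next start ≥ 8 → (13,15); next start ≥ 15 → (15,17); next start ≥ 17 → (17,20).
Selected 5 appointments.

5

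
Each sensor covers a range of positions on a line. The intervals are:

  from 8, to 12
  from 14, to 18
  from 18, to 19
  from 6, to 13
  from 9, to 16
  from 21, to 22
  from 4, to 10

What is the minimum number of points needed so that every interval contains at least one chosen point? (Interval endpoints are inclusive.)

3

By right end: [4,10]  [8,12]  [6,13]  [9,16]  [14,18]  [18,19]  [21,22]
[4,10] uncovered → point at 10; [14,18] uncovered → point at 18; [21,22] uncovered → point at 22.
Points: 10, 18, 22 (3 total).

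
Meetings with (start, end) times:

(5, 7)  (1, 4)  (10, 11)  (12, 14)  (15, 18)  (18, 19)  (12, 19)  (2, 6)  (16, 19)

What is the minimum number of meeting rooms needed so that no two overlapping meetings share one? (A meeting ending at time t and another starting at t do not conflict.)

3

The answer is the maximum number of intervals overlapping at any instant.
Events (time:±→running): 1:+→1 2:+→2 4:-→1 5:+→2 6:-→1 7:-→0 10:+→1 11:-→0 12:+→1 12:+→2 14:-→1 15:+→2 16:+→3 … peak 3.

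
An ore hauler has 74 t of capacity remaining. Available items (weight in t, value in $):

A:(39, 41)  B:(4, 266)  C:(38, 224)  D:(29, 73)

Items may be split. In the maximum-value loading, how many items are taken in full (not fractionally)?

3

Ratios (sorted): B 66.50, C 5.89, D 2.52, A 1.05
take B (4 @ 266); take C (38 @ 224); take D (29 @ 73); take 3/39 of A → 3.15. Capacity used 74/74.
3 item(s) taken whole; one partial (take 3/39 of A).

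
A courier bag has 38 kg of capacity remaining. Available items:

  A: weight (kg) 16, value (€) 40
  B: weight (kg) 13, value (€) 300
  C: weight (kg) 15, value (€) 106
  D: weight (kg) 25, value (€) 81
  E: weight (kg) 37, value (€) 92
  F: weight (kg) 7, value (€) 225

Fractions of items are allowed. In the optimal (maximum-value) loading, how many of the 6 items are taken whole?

Ratios (sorted): F 32.14, B 23.08, C 7.07, D 3.24, A 2.50, E 2.49
take F (7 @ 225); take B (13 @ 300); take C (15 @ 106); take 3/25 of D → 9.72. Capacity used 38/38.
3 item(s) taken whole; one partial (take 3/25 of D).

3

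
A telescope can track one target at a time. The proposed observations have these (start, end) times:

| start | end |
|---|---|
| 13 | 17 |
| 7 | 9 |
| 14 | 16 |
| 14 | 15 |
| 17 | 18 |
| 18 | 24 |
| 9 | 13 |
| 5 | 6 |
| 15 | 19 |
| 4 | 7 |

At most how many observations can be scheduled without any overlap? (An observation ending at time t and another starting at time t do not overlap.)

Sort by end time and greedily take each interval whose start is ≥ the last chosen end.
Sorted by end: (5,6)  (4,7)  (7,9)  (9,13)  (14,15)  (14,16)  (13,17)  (17,18)  (15,19)  (18,24)
take (5,6); take (7,9); take (9,13); take (14,15); take (17,18); skip (15,19); take (18,24).
Selected 6 observations.

6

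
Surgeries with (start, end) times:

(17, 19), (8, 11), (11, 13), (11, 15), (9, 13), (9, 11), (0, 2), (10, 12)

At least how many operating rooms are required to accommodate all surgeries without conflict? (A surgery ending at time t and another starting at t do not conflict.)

starts: [0, 8, 9, 9, 10, 11, 11, 17]
ends:   [2, 11, 11, 12, 13, 13, 15, 19]
s0→1 e2→0 s8→1 s9→2 s9→3 s10→4  — peak 4.

4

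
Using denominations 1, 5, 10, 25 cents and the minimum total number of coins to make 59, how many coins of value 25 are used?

Greedy: take as many of the largest coin as possible, then repeat with the remainder.
59 − 2×25→9 − 1×5→4 − 4×1→0
Count of 25: 2

2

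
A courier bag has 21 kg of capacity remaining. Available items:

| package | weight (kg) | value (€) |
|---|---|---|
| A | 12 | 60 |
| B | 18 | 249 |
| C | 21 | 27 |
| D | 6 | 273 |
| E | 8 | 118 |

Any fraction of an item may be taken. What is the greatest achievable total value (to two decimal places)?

487.83

Sort by value per unit weight and fill in that order.
Order: D (273/6=45.50) > E (118/8=14.75) > B (249/18=13.83) > A (60/12=5.00) > C (27/21=1.29)
Fill: take D (6 @ 273) → take E (8 @ 118) → take 7/18 of B → 96.83; 21/21 used.
Total value = 487.83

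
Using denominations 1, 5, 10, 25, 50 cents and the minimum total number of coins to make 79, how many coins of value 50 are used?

Greedy: take as many of the largest coin as possible, then repeat with the remainder.
79 = 1×50 + 1×25 + 4×1
Count of 50: 1

1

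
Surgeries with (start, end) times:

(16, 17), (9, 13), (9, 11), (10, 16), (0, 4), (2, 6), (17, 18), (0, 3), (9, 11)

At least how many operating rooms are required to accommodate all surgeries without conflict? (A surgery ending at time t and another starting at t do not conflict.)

4

starts: [0, 0, 2, 9, 9, 9, 10, 16, 17]
ends:   [3, 4, 6, 11, 11, 13, 16, 17, 18]
s0→1 s0→2 s2→3 e3→2 e4→1 e6→0 s9→1 s9→2 s9→3 s10→4  — peak 4.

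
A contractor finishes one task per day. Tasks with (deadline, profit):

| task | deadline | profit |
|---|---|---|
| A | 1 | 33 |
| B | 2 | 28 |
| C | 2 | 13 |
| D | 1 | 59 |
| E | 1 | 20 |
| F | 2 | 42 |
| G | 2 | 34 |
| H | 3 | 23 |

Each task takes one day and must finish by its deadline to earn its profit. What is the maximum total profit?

Take jobs in profit order; each goes to the latest open slot no later than its deadline.
By profit: D(d1,59), F(d2,42), G(d2,34), A(d1,33), B(d2,28), H(d3,23), E(d1,20), C(d2,13)
D→slot 1; F→slot 2; G skipped; A skipped; B skipped; H→slot 3; E skipped; C skipped.
Profit = 59 + 42 + 23 = 124

124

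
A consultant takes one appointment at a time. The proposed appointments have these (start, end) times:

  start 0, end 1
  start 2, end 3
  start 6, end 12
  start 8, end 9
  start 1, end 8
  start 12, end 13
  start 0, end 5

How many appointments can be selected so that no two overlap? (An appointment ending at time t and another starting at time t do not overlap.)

4

Sorted by end: (0,1)  (2,3)  (0,5)  (1,8)  (8,9)  (6,12)  (12,13)
take (0,1); take (2,3); take (8,9); take (12,13).
Selected 4 appointments.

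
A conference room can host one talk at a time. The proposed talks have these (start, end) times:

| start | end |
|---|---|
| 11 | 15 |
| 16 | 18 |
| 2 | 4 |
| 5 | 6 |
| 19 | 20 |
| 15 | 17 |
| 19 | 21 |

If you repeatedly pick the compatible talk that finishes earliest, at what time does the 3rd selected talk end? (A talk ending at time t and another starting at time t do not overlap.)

15

Sort by end time and greedily take each interval whose start is ≥ the last chosen end.
Sorted by end: (2,4)  (5,6)  (11,15)  (15,17)  (16,18)  (19,20)  (19,21)
take (2,4); take (5,6); take (11,15); take (15,17); take (19,20); skip (19,21).
Selected: (2,4) (5,6) (11,15) (15,17) (19,20)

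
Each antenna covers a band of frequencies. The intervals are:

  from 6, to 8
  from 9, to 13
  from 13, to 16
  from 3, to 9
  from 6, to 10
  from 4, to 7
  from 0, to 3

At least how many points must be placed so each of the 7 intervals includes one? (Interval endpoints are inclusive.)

Process intervals by earliest right end; each time one isn't hit yet, stab at its right endpoint.
By right end: [0,3]  [4,7]  [6,8]  [3,9]  [6,10]  [9,13]  [13,16]
[0,3] uncovered → point at 3; [4,7] uncovered → point at 7; [9,13] uncovered → point at 13.
Points: 3, 7, 13 (3 total).

3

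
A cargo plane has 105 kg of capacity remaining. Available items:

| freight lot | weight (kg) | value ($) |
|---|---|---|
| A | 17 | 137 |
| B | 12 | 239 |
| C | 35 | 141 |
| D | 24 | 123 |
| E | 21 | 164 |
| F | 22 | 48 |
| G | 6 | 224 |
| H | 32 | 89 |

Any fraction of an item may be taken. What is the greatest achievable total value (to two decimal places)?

Greedy by value/weight ratio, highest first.
Order: G (224/6=37.33) > B (239/12=19.92) > A (137/17=8.06) > E (164/21=7.81) > D (123/24=5.12) > C (141/35=4.03) > H (89/32=2.78) > F (48/22=2.18)
Fill: take G (6 @ 224) → take B (12 @ 239) → take A (17 @ 137) → take E (21 @ 164) → take D (24 @ 123) → take 25/35 of C → 100.71; 105/105 used.
Total value = 987.71

987.71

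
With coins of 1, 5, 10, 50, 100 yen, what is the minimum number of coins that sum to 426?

8

426 − 4×100→26 − 2×10→6 − 1×5→1 − 1×1→0
Total coins = 4 + 2 + 1 + 1 = 8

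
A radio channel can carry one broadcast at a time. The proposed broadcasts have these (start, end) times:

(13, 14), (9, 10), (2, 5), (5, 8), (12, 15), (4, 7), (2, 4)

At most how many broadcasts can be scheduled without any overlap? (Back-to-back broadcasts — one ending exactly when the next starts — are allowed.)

4

By end time: (2,4), (2,5), (4,7), (5,8), (9,10), (13,14), (12,15).
Pick (2,4); next start ≥ 4 → (4,7); next start ≥ 7 → (9,10); next start ≥ 10 → (13,14).
Selected 4 broadcasts.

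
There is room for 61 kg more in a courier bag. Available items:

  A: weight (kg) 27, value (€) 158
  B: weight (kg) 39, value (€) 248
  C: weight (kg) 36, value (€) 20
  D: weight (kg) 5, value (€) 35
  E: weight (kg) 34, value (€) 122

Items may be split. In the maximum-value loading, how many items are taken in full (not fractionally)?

2

Ratios (sorted): D 7.00, B 6.36, A 5.85, E 3.59, C 0.56
take D (5 @ 35); take B (39 @ 248); take 17/27 of A → 99.48. Capacity used 61/61.
2 item(s) taken whole; one partial (take 17/27 of A).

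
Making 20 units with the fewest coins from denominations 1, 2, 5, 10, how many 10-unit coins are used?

Greedy: take as many of the largest coin as possible, then repeat with the remainder.
20 − 2×10→0
Count of 10: 2

2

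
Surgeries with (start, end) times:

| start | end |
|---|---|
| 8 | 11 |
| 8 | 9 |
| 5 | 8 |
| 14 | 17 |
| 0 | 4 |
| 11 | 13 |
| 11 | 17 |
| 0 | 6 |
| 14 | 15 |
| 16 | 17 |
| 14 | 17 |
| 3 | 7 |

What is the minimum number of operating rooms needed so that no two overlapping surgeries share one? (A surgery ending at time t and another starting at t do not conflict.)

Count concurrent intervals with a sweep; the peak is the room count.
starts: [0, 0, 3, 5, 8, 8, 11, 11, 14, 14, 14, 16]
ends:   [4, 6, 7, 8, 9, 11, 13, 15, 17, 17, 17, 17]
s0→1 s0→2 s3→3 e4→2 s5→3 e6→2 e7→1 e8→0 s8→1 s8→2 e9→1 e11→0 s11→1 s11→2 e13→1 s14→2 s14→3 s14→4  — peak 4.

4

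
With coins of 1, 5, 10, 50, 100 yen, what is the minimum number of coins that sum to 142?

Greedy: take as many of the largest coin as possible, then repeat with the remainder.
142 = 1×100 + 4×10 + 2×1
Total coins = 1 + 4 + 2 = 7

7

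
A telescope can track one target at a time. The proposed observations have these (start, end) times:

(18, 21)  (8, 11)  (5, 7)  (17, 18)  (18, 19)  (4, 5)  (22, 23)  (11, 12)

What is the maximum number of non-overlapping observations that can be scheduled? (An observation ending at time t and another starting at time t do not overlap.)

7

Sorted by end: (4,5)  (5,7)  (8,11)  (11,12)  (17,18)  (18,19)  (18,21)  (22,23)
take (4,5); take (5,7); take (8,11); take (11,12); take (17,18); take (18,19); take (22,23).
Selected 7 observations.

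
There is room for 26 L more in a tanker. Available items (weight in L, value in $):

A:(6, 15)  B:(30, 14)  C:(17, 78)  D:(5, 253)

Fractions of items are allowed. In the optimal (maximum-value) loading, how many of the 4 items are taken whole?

Ratios (sorted): D 50.60, C 4.59, A 2.50, B 0.47
take D (5 @ 253); take C (17 @ 78); take 4/6 of A → 10.00. Capacity used 26/26.
2 item(s) taken whole; one partial (take 4/6 of A).

2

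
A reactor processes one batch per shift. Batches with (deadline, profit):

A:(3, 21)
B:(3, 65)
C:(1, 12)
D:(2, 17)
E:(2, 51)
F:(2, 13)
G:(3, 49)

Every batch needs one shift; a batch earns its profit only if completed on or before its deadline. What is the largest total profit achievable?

165

Profit order: B=65 E=51 G=49 A=21 D=17 F=13 C=12
Assign: B→slot 3, E→slot 2, G→slot 1, A skipped, D skipped, F skipped, C skipped.
Slots: [1:G] [2:E] [3:B]
Profit = 49 + 51 + 65 = 165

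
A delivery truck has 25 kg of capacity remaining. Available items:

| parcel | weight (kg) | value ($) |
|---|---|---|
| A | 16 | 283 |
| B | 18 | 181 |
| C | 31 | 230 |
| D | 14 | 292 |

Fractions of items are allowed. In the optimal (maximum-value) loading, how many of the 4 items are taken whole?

Greedy by value/weight ratio, highest first.
Order: D (292/14=20.86) > A (283/16=17.69) > B (181/18=10.06) > C (230/31=7.42)
Fill: take D (14 @ 292) → take 11/16 of A → 194.56; 25/25 used.
1 item(s) taken whole; one partial (take 11/16 of A).

1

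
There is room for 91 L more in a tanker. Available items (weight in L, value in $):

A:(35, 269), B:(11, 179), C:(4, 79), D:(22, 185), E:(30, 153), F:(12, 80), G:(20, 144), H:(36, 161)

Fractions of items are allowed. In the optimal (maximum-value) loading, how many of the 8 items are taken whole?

4

Greedy by value/weight ratio, highest first.
Ratios (sorted): C 19.75, B 16.27, D 8.41, A 7.69, G 7.20, F 6.67, E 5.10, H 4.47
take C (4 @ 79); take B (11 @ 179); take D (22 @ 185); take A (35 @ 269); take 19/20 of G → 136.80. Capacity used 91/91.
4 item(s) taken whole; one partial (take 19/20 of G).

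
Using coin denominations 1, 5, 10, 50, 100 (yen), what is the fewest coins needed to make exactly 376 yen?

376 = 3×100 + 1×50 + 2×10 + 1×5 + 1×1
Total coins = 3 + 1 + 2 + 1 + 1 = 8

8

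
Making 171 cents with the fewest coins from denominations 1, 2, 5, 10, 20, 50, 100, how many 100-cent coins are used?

1

171 = 1×100 + 1×50 + 1×20 + 1×1
Count of 100: 1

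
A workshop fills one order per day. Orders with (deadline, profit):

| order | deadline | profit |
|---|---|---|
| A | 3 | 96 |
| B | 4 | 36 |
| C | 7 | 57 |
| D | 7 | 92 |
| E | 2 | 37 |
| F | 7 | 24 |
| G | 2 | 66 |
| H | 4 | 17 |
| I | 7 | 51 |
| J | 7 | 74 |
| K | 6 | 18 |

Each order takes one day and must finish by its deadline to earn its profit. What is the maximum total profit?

473

By profit: A(d3,96), D(d7,92), J(d7,74), G(d2,66), C(d7,57), I(d7,51), E(d2,37), B(d4,36), F(d7,24), K(d6,18), H(d4,17)
A→slot 3; D→slot 7; J→slot 6; G→slot 2; C→slot 5; I→slot 4; E→slot 1; B skipped; F skipped; K skipped; H skipped.
Profit = 37 + 66 + 96 + 51 + 57 + 74 + 92 = 473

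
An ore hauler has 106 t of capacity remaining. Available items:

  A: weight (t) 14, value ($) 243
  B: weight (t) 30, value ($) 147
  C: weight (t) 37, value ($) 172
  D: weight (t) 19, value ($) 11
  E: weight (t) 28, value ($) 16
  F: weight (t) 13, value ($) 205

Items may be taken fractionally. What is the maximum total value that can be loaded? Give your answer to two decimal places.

773.95

Order: A (243/14=17.36) > F (205/13=15.77) > B (147/30=4.90) > C (172/37=4.65) > D (11/19=0.58) > E (16/28=0.57)
Fill: take A (14 @ 243) → take F (13 @ 205) → take B (30 @ 147) → take C (37 @ 172) → take 12/19 of D → 6.95; 106/106 used.
Total value = 773.95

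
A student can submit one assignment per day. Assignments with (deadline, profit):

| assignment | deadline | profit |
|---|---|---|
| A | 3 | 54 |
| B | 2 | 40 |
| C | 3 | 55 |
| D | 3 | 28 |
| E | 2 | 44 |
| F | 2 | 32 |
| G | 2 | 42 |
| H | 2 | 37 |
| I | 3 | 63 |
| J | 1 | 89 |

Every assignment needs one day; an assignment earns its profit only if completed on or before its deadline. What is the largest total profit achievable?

Take jobs in profit order; each goes to the latest open slot no later than its deadline.
Profit order: J=89 I=63 C=55 A=54 E=44 G=42 B=40 H=37 F=32 D=28
Assign: J→slot 1, I→slot 3, C→slot 2, A skipped, E skipped, G skipped, B skipped, H skipped, F skipped, D skipped.
Slots: [1:J] [2:C] [3:I]
Profit = 89 + 55 + 63 = 207

207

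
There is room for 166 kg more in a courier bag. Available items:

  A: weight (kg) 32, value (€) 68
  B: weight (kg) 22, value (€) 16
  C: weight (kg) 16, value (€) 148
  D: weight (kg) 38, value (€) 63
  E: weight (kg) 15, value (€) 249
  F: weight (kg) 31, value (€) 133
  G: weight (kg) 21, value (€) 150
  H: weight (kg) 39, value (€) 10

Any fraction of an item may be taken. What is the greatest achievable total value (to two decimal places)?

820.45

Order: E (249/15=16.60) > C (148/16=9.25) > G (150/21=7.14) > F (133/31=4.29) > A (68/32=2.12) > D (63/38=1.66) > B (16/22=0.73) > H (10/39=0.26)
Fill: take E (15 @ 249) → take C (16 @ 148) → take G (21 @ 150) → take F (31 @ 133) → take A (32 @ 68) → take D (38 @ 63) → take 13/22 of B → 9.45; 166/166 used.
Total value = 820.45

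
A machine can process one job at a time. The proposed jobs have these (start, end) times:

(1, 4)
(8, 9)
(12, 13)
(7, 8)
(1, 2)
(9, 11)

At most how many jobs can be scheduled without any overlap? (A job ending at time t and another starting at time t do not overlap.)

5

Greedy by earliest finish: after sorting by end time, pick each interval compatible with the last pick.
By end time: (1,2), (1,4), (7,8), (8,9), (9,11), (12,13).
Pick (1,2); next start ≥ 2 → (7,8); next start ≥ 8 → (8,9); next start ≥ 9 → (9,11); next start ≥ 11 → (12,13).
Selected 5 jobs.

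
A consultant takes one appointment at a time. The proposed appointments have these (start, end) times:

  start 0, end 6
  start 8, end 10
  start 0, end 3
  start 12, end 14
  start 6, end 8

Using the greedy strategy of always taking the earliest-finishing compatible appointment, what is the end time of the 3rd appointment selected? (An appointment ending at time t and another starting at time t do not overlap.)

10

By end time: (0,3), (0,6), (6,8), (8,10), (12,14).
Pick (0,3); next start ≥ 3 → (6,8); next start ≥ 8 → (8,10); next start ≥ 10 → (12,14).
Selected: (0,3) (6,8) (8,10) (12,14)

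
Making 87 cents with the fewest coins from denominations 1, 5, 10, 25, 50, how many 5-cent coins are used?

0

Greedy: take as many of the largest coin as possible, then repeat with the remainder.
87 − 1×50→37 − 1×25→12 − 1×10→2 − 2×1→0
Count of 5: 0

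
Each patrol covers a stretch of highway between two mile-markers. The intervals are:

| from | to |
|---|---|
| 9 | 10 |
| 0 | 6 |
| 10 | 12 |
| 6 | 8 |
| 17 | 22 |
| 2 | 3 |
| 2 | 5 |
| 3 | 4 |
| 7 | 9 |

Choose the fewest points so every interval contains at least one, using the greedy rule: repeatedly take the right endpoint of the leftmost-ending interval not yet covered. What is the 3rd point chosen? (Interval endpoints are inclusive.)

10

By right end: [2,3]  [3,4]  [2,5]  [0,6]  [6,8]  [7,9]  [9,10]  [10,12]  [17,22]
[2,3] uncovered → point at 3; [6,8] uncovered → point at 8; [9,10] uncovered → point at 10; [17,22] uncovered → point at 22.
Points: 3, 8, 10, 22 (4 total).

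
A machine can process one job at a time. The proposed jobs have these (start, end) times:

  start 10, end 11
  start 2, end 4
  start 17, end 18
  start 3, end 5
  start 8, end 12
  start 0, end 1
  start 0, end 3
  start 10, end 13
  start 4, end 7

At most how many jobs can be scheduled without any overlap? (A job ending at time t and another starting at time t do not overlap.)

5

By end time: (0,1), (0,3), (2,4), (3,5), (4,7), (10,11), (8,12), (10,13), (17,18).
Pick (0,1); next start ≥ 1 → (2,4); next start ≥ 4 → (4,7); next start ≥ 7 → (10,11); next start ≥ 11 → (17,18).
Selected 5 jobs.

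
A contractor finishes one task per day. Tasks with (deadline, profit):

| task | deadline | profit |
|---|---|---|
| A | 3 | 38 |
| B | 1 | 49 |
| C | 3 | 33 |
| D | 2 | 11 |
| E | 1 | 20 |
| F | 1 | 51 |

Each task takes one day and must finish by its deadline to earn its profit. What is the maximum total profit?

122

By profit: F(d1,51), B(d1,49), A(d3,38), C(d3,33), E(d1,20), D(d2,11)
F→slot 1; B skipped; A→slot 3; C→slot 2; E skipped; D skipped.
Profit = 51 + 33 + 38 = 122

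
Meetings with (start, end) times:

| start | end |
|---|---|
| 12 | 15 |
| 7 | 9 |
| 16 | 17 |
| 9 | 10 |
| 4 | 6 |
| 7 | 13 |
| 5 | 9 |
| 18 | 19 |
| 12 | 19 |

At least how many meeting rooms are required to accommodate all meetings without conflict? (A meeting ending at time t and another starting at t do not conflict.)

3

The answer is the maximum number of intervals overlapping at any instant.
starts: [4, 5, 7, 7, 9, 12, 12, 16, 18]
ends:   [6, 9, 9, 10, 13, 15, 17, 19, 19]
s4→1 s5→2 e6→1 s7→2 s7→3  — peak 3.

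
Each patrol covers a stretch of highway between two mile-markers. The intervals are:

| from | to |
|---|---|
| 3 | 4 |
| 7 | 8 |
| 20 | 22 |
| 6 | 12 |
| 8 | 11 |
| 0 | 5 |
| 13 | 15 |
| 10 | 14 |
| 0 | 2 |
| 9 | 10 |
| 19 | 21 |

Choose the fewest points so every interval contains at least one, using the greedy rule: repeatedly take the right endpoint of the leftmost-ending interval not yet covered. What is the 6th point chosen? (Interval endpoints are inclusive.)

21

Process intervals by earliest right end; each time one isn't hit yet, stab at its right endpoint.
Sorted: [0,2] [3,4] [0,5] [7,8] [9,10] [8,11] [6,12] [10,14] [13,15] [19,21] [20,22]
{[0,2]} hit by 2; {[3,4],[0,5]} hit by 4; {[7,8]} hit by 8; {[9,10],[8,11],[6,12],[10,14]} hit by 10; {[13,15]} hit by 15; {[19,21],[20,22]} hit by 21.
Points: 2, 4, 8, 10, 15, 21 (6 total).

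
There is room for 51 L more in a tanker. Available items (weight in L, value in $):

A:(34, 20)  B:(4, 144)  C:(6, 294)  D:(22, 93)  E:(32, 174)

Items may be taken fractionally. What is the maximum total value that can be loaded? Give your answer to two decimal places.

650.05

Sort by value per unit weight and fill in that order.
Ratios (sorted): C 49.00, B 36.00, E 5.44, D 4.23, A 0.59
take C (6 @ 294); take B (4 @ 144); take E (32 @ 174); take 9/22 of D → 38.05. Capacity used 51/51.
Total value = 650.05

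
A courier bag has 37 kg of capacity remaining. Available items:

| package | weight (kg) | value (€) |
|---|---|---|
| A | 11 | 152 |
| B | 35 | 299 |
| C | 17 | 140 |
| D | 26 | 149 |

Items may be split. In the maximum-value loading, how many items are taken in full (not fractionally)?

Sort by value per unit weight and fill in that order.
Order: A (152/11=13.82) > B (299/35=8.54) > C (140/17=8.24) > D (149/26=5.73)
Fill: take A (11 @ 152) → take 26/35 of B → 222.11; 37/37 used.
1 item(s) taken whole; one partial (take 26/35 of B).

1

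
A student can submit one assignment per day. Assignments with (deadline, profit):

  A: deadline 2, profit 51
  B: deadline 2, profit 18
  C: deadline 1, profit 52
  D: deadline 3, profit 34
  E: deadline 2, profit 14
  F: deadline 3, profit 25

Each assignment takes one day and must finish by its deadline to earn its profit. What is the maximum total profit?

137

Take jobs in profit order; each goes to the latest open slot no later than its deadline.
Profit order: C=52 A=51 D=34 F=25 B=18 E=14
Assign: C→slot 1, A→slot 2, D→slot 3, F skipped, B skipped, E skipped.
Slots: [1:C] [2:A] [3:D]
Profit = 52 + 51 + 34 = 137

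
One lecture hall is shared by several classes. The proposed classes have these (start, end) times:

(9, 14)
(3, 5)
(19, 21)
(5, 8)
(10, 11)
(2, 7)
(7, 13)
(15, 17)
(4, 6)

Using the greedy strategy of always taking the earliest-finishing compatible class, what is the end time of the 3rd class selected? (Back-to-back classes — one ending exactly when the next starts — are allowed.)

Order by finish time; keep every interval that doesn't clash with the previous kept one.
Sorted by end: (3,5)  (4,6)  (2,7)  (5,8)  (10,11)  (7,13)  (9,14)  (15,17)  (19,21)
take (3,5); take (5,8); take (10,11); take (15,17); take (19,21).
Selected: (3,5) (5,8) (10,11) (15,17) (19,21)

11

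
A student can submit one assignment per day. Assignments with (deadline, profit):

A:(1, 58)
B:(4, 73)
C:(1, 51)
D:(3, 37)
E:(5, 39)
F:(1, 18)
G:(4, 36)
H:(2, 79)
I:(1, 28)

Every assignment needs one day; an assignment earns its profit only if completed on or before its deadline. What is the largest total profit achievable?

Take jobs in profit order; each goes to the latest open slot no later than its deadline.
By profit: H(d2,79), B(d4,73), A(d1,58), C(d1,51), E(d5,39), D(d3,37), G(d4,36), I(d1,28), F(d1,18)
H→slot 2; B→slot 4; A→slot 1; C skipped; E→slot 5; D→slot 3; G skipped; I skipped; F skipped.
Profit = 58 + 79 + 37 + 73 + 39 = 286

286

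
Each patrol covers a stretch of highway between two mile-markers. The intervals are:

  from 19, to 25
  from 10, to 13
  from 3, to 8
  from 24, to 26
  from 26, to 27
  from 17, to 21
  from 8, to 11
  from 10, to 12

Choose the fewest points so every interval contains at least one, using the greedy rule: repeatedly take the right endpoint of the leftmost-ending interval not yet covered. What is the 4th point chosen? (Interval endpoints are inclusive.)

Sort by right endpoint; whenever an interval is uncovered, place a point at its right end.
Sorted: [3,8] [8,11] [10,12] [10,13] [17,21] [19,25] [24,26] [26,27]
{[3,8],[8,11]} hit by 8; {[10,12],[10,13]} hit by 12; {[17,21],[19,25]} hit by 21; {[24,26],[26,27]} hit by 26.
Points: 8, 12, 21, 26 (4 total).

26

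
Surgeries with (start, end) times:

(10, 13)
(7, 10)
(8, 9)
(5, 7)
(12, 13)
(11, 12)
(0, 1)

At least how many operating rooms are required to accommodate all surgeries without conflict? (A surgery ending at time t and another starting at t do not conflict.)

2

The answer is the maximum number of intervals overlapping at any instant.
starts: [0, 5, 7, 8, 10, 11, 12]
ends:   [1, 7, 9, 10, 12, 13, 13]
s0→1 e1→0 s5→1 e7→0 s7→1 s8→2  — peak 2.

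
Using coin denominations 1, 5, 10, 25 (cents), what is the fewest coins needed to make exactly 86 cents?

5

86 − 3×25→11 − 1×10→1 − 1×1→0
Total coins = 3 + 1 + 1 = 5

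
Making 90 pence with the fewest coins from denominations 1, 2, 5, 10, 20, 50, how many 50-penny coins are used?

1

Use the largest denomination that fits, subtract, and repeat.
90 − 1×50→40 − 2×20→0
Count of 50: 1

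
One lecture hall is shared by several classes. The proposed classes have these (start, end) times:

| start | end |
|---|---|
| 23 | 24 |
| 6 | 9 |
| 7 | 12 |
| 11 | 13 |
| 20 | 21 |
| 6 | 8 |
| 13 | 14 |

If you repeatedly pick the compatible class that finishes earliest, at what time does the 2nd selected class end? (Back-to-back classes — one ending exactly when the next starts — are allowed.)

Sorted by end: (6,8)  (6,9)  (7,12)  (11,13)  (13,14)  (20,21)  (23,24)
take (6,8); take (11,13); take (13,14); take (20,21); take (23,24).
Selected: (6,8) (11,13) (13,14) (20,21) (23,24)

13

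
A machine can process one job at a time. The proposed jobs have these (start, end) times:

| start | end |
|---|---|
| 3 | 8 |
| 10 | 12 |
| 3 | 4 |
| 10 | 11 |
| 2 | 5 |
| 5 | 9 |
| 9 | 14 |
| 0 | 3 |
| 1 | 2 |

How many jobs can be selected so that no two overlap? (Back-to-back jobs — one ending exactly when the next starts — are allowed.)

4

Greedy by earliest finish: after sorting by end time, pick each interval compatible with the last pick.
By end time: (1,2), (0,3), (3,4), (2,5), (3,8), (5,9), (10,11), (10,12), (9,14).
Pick (1,2); next start ≥ 2 → (3,4); next start ≥ 4 → (5,9); next start ≥ 9 → (10,11).
Selected 4 jobs.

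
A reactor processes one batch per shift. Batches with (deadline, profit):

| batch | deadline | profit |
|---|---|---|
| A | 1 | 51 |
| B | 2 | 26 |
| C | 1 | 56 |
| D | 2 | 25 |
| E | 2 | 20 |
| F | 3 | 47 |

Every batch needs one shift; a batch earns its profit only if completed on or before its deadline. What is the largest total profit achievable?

129

Take jobs in profit order; each goes to the latest open slot no later than its deadline.
Profit order: C=56 A=51 F=47 B=26 D=25 E=20
Assign: C→slot 1, A skipped, F→slot 3, B→slot 2, D skipped, E skipped.
Slots: [1:C] [2:B] [3:F]
Profit = 56 + 26 + 47 = 129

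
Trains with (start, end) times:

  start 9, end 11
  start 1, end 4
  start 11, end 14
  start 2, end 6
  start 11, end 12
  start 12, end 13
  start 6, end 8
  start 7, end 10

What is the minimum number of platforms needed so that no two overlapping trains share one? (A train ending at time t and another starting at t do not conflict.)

2

Count concurrent intervals with a sweep; the peak is the room count.
starts: [1, 2, 6, 7, 9, 11, 11, 12]
ends:   [4, 6, 8, 10, 11, 12, 13, 14]
s1→1 s2→2  — peak 2.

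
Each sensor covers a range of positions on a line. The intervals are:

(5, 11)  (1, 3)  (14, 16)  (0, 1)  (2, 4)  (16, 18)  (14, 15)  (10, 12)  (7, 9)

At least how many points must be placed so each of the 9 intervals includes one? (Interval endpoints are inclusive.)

Sorted: [0,1] [1,3] [2,4] [7,9] [5,11] [10,12] [14,15] [14,16] [16,18]
{[0,1],[1,3]} hit by 1; {[2,4]} hit by 4; {[7,9],[5,11]} hit by 9; {[10,12]} hit by 12; {[14,15],[14,16]} hit by 15; {[16,18]} hit by 18.
Points: 1, 4, 9, 12, 15, 18 (6 total).

6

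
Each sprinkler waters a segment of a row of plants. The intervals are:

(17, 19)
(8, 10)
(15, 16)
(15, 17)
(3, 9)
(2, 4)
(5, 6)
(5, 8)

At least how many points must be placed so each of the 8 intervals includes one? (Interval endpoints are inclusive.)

By right end: [2,4]  [5,6]  [5,8]  [3,9]  [8,10]  [15,16]  [15,17]  [17,19]
[2,4] uncovered → point at 4; [5,6] uncovered → point at 6; [8,10] uncovered → point at 10; [15,16] uncovered → point at 16; [17,19] uncovered → point at 19.
Points: 4, 6, 10, 16, 19 (5 total).

5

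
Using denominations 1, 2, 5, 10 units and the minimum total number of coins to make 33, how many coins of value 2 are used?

33 − 3×10→3 − 1×2→1 − 1×1→0
Count of 2: 1

1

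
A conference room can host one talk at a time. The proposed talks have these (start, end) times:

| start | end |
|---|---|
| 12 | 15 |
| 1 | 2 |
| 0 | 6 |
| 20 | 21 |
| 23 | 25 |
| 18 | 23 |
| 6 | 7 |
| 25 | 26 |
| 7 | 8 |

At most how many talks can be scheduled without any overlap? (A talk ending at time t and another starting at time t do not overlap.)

Order by finish time; keep every interval that doesn't clash with the previous kept one.
Sorted by end: (1,2)  (0,6)  (6,7)  (7,8)  (12,15)  (20,21)  (18,23)  (23,25)  (25,26)
take (1,2); take (6,7); take (7,8); take (12,15); take (20,21); skip (18,23); take (23,25); take (25,26).
Selected 7 talks.

7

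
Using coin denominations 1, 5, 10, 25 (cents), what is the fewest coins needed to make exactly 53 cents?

53 = 2×25 + 3×1
Total coins = 2 + 3 = 5

5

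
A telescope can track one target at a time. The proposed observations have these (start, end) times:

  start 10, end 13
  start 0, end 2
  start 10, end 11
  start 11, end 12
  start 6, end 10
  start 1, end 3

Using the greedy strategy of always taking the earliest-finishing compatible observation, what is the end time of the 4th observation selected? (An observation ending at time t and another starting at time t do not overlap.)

12

Sorted by end: (0,2)  (1,3)  (6,10)  (10,11)  (11,12)  (10,13)
take (0,2); skip (1,3); take (6,10); take (10,11); take (11,12); skip (10,13).
Selected: (0,2) (6,10) (10,11) (11,12)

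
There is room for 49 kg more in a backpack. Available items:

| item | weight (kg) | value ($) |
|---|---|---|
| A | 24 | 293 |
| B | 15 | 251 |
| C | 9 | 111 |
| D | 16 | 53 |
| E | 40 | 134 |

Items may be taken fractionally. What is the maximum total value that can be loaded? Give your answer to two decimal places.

658.35

Sort by value per unit weight and fill in that order.
Order: B (251/15=16.73) > C (111/9=12.33) > A (293/24=12.21) > E (134/40=3.35) > D (53/16=3.31)
Fill: take B (15 @ 251) → take C (9 @ 111) → take A (24 @ 293) → take 1/40 of E → 3.35; 49/49 used.
Total value = 658.35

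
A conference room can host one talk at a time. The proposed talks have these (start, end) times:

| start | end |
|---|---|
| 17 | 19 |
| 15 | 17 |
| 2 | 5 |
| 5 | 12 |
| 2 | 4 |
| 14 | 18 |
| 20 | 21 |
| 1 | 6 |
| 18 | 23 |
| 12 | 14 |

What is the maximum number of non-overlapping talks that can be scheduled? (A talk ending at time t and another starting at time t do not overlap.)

Greedy by earliest finish: after sorting by end time, pick each interval compatible with the last pick.
By end time: (2,4), (2,5), (1,6), (5,12), (12,14), (15,17), (14,18), (17,19), (20,21), (18,23).
Pick (2,4); next start ≥ 4 → (5,12); next start ≥ 12 → (12,14); next start ≥ 14 → (15,17); next start ≥ 17 → (17,19); next start ≥ 19 → (20,21).
Selected 6 talks.

6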